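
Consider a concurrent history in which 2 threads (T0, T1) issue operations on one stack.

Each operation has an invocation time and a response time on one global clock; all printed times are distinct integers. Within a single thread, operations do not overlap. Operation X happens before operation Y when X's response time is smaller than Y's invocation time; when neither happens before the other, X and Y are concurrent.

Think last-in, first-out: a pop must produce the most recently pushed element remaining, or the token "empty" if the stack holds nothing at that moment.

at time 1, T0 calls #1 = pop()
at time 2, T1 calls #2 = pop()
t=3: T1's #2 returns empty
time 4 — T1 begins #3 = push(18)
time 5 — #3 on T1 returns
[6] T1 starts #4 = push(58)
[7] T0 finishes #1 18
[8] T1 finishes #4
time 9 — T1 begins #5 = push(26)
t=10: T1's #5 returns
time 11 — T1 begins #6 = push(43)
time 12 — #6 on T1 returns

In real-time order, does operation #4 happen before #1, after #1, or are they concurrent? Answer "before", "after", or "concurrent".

concurrent

#4 spans [6,8], #1 spans [1,7]
the intervals overlap in both directions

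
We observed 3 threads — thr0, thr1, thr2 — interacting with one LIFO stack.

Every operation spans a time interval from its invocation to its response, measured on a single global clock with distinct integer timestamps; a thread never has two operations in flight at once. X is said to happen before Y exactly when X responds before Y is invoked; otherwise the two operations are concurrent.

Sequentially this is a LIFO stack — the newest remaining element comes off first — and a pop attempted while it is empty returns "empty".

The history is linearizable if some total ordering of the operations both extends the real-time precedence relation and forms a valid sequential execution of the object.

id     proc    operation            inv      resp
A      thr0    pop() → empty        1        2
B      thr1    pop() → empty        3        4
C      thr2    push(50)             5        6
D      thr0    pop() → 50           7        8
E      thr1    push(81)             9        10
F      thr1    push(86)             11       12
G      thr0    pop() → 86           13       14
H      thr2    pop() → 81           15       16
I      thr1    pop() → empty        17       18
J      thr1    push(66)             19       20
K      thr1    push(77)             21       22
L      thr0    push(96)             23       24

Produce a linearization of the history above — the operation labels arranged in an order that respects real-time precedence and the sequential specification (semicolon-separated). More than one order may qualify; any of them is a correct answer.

after step 1 (A pop() → empty): stack <>
after step 2 (B pop() → empty): stack <>
after step 3 (C push(50)): stack <50>
after step 4 (D pop() → 50): stack <>
after step 5 (E push(81)): stack <81>
after step 6 (F push(86)): stack <81,86>
after step 7 (G pop() → 86): stack <81>
after step 8 (H pop() → 81): stack <>
after step 9 (I pop() → empty): stack <>
after step 10 (J push(66)): stack <66>
after step 11 (K push(77)): stack <66,77>
after step 12 (L push(96)): stack <66,77,96>

A; B; C; D; E; F; G; H; I; J; K; L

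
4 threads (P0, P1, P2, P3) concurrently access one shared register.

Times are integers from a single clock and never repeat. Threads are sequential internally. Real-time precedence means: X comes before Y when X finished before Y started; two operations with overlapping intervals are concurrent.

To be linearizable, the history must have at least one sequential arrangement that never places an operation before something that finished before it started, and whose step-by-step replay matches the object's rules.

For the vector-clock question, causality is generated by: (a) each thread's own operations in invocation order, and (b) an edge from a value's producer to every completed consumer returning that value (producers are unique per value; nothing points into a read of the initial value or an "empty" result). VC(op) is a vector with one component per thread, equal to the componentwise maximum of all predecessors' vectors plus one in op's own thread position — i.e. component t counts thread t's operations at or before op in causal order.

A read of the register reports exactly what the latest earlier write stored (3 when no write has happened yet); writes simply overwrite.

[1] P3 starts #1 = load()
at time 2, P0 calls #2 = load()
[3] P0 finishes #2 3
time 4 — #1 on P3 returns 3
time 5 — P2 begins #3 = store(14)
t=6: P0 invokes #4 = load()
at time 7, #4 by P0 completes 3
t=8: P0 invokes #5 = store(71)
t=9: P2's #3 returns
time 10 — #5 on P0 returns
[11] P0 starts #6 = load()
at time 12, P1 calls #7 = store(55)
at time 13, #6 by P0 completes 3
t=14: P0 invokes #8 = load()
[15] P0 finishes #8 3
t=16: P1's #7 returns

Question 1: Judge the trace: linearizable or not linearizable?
not linearizable

already the first 13 events (up to #6's response at time 13) admit no linearization; the first 12 still do
no legal order exists: 6 real-time-consistent candidates over 6 completed register operations, all rejected
including or dropping the 1 pending operation (#7) in any combination fails
sample order #1, #2, #3, #4, #5, #6 (pending dropped) stalls at step 4 — #4 load() → 3 has no legal effect
sample order #1, #2, #4, #3, #5, #6 (pending dropped) stalls at step 6 — #6 load() → 3 has no legal effect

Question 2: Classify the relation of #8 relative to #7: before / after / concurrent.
concurrent

#8 spans [14,15], #7 spans [12,16]
the intervals overlap in both directions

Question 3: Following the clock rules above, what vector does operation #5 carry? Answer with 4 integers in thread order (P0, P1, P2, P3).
(3, 0, 0, 0)

#1, invoked 1, has no incoming edges; only P3's bump applies → (0, 0, 0, 1)
#3, invoked 5, has no incoming edges; only P2's bump applies → (0, 0, 1, 0)
#7, invoked 12, has no incoming edges; only P1's bump applies → (0, 1, 0, 0)
#2, invoked 2, has no incoming edges; only P0's bump applies → (1, 0, 0, 0)
#4, invoked 6, takes VC(#2)=(1, 0, 0, 0) under max, adds 1 for P0 → (2, 0, 0, 0)
#5, invoked 8, takes VC(#4)=(2, 0, 0, 0) under max, adds 1 for P0 → (3, 0, 0, 0)
#6, invoked 11, takes VC(#5)=(3, 0, 0, 0) under max, adds 1 for P0 → (4, 0, 0, 0)
#8, invoked 14, takes VC(#6)=(4, 0, 0, 0) under max, adds 1 for P0 → (5, 0, 0, 0)
target: VC(#5) = (3, 0, 0, 0)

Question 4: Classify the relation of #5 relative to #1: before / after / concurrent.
after

#5 spans [8,10], #1 spans [1,4]
resp(#1)=4 < inv(#5)=8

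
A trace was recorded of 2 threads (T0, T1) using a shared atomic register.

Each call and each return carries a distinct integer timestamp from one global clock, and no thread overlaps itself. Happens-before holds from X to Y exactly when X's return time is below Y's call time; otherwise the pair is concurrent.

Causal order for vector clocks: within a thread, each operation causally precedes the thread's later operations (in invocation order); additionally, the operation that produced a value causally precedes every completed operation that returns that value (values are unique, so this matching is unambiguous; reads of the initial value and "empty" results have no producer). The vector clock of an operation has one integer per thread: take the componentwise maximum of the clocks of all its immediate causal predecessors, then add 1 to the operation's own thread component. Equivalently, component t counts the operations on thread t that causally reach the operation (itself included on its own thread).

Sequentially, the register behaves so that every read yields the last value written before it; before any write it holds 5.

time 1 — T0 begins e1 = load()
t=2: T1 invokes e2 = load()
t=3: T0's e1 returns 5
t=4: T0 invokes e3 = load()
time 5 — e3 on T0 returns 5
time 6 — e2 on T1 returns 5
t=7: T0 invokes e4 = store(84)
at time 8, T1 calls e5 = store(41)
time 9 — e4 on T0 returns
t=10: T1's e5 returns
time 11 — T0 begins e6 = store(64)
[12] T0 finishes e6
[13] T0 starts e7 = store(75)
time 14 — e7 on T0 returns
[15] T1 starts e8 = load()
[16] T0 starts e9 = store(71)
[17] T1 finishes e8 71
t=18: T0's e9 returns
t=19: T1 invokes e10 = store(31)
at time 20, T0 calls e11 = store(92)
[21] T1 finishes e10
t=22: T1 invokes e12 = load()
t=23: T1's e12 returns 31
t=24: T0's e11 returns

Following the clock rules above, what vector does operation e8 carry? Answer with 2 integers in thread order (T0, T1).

(6, 3)

no predecessors for e2 (invoked 2): T1 increments from zero → (0, 1)
no predecessors for e1 (invoked 1): T0 increments from zero → (1, 0)
from VC(e2)=(0, 1), e5 (invoked 8) maxes components and bumps T1 → (0, 2)
from VC(e1)=(1, 0), e3 (invoked 4) maxes components and bumps T0 → (2, 0)
from VC(e3)=(2, 0), e4 (invoked 7) maxes components and bumps T0 → (3, 0)
from VC(e4)=(3, 0), e6 (invoked 11) maxes components and bumps T0 → (4, 0)
from VC(e6)=(4, 0), e7 (invoked 13) maxes components and bumps T0 → (5, 0)
from VC(e7)=(5, 0), e9 (invoked 16) maxes components and bumps T0 → (6, 0)
from VC(e9)=(6, 0), e11 (invoked 20) maxes components and bumps T0 → (7, 0)
from VC(e5)=(0, 2), VC(e9)=(6, 0), e8 (invoked 15) maxes components and bumps T1 → (6, 3)
from VC(e8)=(6, 3), e10 (invoked 19) maxes components and bumps T1 → (6, 4)
from VC(e10)=(6, 4), e12 (invoked 22) maxes components and bumps T1 → (6, 5)
target: VC(e8) = (6, 3)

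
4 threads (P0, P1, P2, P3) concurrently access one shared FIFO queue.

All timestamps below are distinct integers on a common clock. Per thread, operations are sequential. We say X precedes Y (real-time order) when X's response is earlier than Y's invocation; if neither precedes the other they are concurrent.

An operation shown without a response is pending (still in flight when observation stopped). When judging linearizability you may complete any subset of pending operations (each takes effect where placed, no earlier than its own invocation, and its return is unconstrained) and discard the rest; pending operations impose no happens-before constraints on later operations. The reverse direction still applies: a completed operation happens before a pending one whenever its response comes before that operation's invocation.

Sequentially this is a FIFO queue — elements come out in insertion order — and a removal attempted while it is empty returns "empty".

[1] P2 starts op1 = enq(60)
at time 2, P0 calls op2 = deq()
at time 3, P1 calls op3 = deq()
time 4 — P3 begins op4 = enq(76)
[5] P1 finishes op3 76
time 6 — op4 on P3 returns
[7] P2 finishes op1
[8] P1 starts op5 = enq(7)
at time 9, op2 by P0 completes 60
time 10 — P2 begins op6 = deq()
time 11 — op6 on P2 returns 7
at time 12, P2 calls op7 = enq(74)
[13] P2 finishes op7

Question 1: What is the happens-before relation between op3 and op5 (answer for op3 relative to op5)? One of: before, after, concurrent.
before

op3 spans [3,5], op5 spans [8,…)
resp(op3)=5 < inv(op5)=8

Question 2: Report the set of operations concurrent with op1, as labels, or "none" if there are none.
op2, op3, op4

concurrent with op1 ([1,7]): every op whose interval crosses 1..7
op2 [2,9]: concurrent
op3 [3,5]: concurrent
op4 [4,6]: concurrent
op5 [8,…): after
op6 [10,11]: after
op7 [12,13]: after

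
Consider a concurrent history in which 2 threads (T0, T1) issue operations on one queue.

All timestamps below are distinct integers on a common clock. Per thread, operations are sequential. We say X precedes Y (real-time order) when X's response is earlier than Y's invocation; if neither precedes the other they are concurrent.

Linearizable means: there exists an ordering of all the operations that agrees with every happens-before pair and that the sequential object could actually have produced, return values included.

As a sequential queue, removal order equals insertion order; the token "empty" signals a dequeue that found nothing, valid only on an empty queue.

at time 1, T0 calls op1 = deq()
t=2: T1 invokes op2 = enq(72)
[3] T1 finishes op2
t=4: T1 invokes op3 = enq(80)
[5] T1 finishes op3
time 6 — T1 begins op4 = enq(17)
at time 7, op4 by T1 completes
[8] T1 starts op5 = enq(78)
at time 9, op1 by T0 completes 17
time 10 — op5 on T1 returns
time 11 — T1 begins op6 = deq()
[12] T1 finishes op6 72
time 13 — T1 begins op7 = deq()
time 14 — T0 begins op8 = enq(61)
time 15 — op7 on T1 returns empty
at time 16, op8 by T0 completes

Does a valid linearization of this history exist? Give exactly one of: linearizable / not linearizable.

not linearizable

through event 8 a valid linearization exists; event 9 (op1 responding at time 9) ends that
the 4 completed operations admit 4 real-time orders; each fails the queue replay
completion choices over the 1 pending operation (op5) were checked; none helps
take op1, op2, op3, op4 (pending dropped): step 1 already fails, because op1 deq() → 17 cannot occur there
take op2, op1, op3, op4 (pending dropped): step 2 already fails, because op1 deq() → 17 cannot occur there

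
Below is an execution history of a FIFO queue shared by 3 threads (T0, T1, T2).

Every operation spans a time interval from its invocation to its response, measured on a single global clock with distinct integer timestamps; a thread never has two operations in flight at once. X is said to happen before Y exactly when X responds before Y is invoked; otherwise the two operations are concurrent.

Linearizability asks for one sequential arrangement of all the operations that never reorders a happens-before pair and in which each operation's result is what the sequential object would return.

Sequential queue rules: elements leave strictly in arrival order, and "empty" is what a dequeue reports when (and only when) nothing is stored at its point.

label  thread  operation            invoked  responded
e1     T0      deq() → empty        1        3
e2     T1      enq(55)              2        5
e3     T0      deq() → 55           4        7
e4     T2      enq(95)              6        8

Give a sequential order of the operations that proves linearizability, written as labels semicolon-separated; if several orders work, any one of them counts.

step 1: e1 deq() → empty — queue <>
step 2: e2 enq(55) — queue <55>
step 3: e3 deq() → 55 — queue <>
step 4: e4 enq(95) — queue <95>

e1; e2; e3; e4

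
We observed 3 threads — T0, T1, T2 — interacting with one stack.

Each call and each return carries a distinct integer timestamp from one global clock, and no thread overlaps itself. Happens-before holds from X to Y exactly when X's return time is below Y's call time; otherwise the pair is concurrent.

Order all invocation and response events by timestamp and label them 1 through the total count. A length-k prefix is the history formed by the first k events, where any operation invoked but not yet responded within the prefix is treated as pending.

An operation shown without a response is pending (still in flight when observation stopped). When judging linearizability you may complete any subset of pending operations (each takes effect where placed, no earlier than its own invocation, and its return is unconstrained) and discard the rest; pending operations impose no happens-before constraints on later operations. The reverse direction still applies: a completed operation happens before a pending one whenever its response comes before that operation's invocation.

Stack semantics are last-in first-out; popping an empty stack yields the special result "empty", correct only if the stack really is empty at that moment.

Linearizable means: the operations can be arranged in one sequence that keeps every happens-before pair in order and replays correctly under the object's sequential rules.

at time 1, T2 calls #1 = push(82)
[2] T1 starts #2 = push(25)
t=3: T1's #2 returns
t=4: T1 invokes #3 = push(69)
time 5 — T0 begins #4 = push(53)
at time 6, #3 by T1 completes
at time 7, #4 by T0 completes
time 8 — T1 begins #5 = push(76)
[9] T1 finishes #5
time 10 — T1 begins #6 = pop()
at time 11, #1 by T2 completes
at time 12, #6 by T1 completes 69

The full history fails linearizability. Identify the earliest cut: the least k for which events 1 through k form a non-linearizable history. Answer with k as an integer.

12

a valid linearization of events 1..11 exists, for instance #1, #2, #3, #4, #5:
1. #1 push(82), leaving stack <82>
2. #2 push(25), leaving stack <82,25>
3. #3 push(69), leaving stack <82,25,69>
4. #4 push(53), leaving stack <82,25,69,53>
5. #5 push(76), leaving stack <82,25,69,53,76>
adding event 12 (#6 responds at 12) leaves no legal real-time order
e.g. #1, #2, #3, #4, #5, #6: illegal at step 6, since #6 pop() → 69 cannot apply there
e.g. #1, #2, #4, #3, #5, #6: illegal at step 6, since #6 pop() → 69 cannot apply there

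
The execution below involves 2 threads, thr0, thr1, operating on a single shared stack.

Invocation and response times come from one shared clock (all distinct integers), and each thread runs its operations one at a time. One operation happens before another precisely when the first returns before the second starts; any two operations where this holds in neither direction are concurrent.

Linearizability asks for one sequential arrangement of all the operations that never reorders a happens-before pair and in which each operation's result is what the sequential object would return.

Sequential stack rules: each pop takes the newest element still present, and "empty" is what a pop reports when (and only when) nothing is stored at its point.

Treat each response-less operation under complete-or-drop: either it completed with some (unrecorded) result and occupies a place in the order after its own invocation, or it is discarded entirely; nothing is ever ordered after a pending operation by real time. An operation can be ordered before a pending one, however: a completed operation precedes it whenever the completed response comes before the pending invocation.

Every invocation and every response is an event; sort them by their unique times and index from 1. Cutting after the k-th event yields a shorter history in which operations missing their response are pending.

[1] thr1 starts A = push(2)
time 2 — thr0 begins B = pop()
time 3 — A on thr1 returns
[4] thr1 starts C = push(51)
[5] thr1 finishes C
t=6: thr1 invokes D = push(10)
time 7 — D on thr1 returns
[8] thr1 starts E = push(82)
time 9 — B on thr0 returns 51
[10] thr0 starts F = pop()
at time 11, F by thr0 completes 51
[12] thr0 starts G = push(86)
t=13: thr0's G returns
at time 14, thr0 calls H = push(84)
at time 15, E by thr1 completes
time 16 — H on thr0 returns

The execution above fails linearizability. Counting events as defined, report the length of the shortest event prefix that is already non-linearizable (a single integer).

11

events 1..10 are linearizable; a witness order is A, C, B, D:
after step 1 (A push(2)): stack <2>
after step 2 (C push(51)): stack <2,51>
after step 3 (B pop() → 51): stack <2>
after step 4 (D push(10)): stack <2,10>
include event 11 — F responding at 11 — and every candidate order breaks
completion choices over the 1 pending operation (E) were checked; none helps
e.g. A, B, C, D, F (pending dropped): illegal at step 2, since B pop() → 51 cannot apply there
e.g. A, C, B, D, F (pending dropped): illegal at step 5, since F pop() → 51 cannot apply there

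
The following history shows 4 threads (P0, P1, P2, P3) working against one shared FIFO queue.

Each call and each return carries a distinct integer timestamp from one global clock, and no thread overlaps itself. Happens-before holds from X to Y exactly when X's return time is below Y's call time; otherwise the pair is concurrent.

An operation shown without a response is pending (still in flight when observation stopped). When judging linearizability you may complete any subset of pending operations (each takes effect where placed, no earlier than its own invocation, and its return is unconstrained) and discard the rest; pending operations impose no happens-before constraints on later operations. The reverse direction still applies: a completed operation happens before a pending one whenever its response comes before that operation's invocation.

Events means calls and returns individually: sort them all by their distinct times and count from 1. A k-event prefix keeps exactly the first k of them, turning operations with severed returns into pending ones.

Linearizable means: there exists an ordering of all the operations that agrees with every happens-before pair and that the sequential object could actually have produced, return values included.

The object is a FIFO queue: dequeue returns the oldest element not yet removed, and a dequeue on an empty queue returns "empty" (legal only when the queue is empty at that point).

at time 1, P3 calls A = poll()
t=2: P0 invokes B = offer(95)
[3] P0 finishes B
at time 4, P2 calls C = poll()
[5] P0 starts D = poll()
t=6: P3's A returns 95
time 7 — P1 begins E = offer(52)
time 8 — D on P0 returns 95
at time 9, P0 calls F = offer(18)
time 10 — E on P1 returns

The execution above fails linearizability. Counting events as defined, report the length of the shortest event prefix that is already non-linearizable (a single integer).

8

events 1..7 are linearizable; a witness order is B, A:
after step 1 (B offer(95)): queue <95>
after step 2 (A poll() → 95): queue <>
event 8 — D's response, time 8 — after it, nothing linearizes
no escape via the 2 pending operations (C, E): every completion choice fails
sample order A, B, D (pending dropped) stalls at step 1 — A poll() → 95 has no legal effect
sample order B, A, D (pending dropped) stalls at step 3 — D poll() → 95 has no legal effect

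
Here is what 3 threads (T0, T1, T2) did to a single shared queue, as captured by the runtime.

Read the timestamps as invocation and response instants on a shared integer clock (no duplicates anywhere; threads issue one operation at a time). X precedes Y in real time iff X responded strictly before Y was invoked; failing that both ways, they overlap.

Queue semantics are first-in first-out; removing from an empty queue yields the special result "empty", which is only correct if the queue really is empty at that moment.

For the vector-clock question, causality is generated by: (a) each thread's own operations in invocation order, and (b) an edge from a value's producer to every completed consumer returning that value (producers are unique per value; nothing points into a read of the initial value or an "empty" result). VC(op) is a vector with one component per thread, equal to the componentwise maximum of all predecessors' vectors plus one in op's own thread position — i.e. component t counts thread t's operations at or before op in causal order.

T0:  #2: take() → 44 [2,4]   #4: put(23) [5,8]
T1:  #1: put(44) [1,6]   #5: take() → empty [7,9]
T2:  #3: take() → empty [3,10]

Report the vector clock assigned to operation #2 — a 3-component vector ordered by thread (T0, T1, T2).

(1, 1, 0)

no predecessors for #3 (invoked 3): T2 increments from zero → (0, 0, 1)
no predecessors for #1 (invoked 1): T1 increments from zero → (0, 1, 0)
#5 (invocation 7): componentwise max over VC(#1)=(0, 1, 0), +1 at T1, giving (0, 2, 0)
#2 (invocation 2): componentwise max over VC(#1)=(0, 1, 0), +1 at T0, giving (1, 1, 0)
#4 (invocation 5): componentwise max over VC(#2)=(1, 1, 0), +1 at T0, giving (2, 1, 0)
target: VC(#2) = (1, 1, 0)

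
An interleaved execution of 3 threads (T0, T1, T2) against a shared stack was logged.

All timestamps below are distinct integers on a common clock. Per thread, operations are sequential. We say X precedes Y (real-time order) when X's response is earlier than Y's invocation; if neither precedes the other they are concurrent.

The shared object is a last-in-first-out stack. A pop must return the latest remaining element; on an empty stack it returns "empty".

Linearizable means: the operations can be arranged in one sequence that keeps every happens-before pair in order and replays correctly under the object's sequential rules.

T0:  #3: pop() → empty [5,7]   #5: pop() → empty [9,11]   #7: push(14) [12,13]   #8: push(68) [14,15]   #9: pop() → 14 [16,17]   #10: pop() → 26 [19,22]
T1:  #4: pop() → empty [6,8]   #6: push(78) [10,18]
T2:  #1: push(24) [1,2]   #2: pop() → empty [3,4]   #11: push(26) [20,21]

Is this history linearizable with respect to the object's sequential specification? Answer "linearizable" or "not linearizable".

prefix check: 1..3 passes, 1..4 fails once #2's time-4 response joins
the sole real-time-consistent order of 2 completed operations fails the stack replay
e.g. #1, #2: illegal at step 2, since #2 pop() → empty cannot apply there

not linearizable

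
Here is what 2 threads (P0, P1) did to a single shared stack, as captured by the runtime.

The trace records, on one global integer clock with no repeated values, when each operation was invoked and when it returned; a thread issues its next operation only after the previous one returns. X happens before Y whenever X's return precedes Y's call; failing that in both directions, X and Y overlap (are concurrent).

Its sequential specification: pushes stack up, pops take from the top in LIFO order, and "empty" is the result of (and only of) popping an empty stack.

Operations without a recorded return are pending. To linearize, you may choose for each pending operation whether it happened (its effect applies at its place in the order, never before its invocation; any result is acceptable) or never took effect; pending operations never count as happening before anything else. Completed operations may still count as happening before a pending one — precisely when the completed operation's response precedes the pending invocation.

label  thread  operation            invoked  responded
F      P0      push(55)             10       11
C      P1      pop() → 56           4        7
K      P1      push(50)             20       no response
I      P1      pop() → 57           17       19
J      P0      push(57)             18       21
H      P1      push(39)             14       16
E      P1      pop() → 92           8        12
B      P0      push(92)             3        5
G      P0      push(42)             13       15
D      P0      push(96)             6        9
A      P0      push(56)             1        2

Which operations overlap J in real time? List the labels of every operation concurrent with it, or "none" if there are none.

concurrent with J ([18,21]): every op whose interval crosses 18..21
A [1,2]: before
B [3,5]: before
C [4,7]: before
D [6,9]: before
E [8,12]: before
F [10,11]: before
G [13,15]: before
H [14,16]: before
I [17,19]: concurrent
K [20,…): concurrent

I, K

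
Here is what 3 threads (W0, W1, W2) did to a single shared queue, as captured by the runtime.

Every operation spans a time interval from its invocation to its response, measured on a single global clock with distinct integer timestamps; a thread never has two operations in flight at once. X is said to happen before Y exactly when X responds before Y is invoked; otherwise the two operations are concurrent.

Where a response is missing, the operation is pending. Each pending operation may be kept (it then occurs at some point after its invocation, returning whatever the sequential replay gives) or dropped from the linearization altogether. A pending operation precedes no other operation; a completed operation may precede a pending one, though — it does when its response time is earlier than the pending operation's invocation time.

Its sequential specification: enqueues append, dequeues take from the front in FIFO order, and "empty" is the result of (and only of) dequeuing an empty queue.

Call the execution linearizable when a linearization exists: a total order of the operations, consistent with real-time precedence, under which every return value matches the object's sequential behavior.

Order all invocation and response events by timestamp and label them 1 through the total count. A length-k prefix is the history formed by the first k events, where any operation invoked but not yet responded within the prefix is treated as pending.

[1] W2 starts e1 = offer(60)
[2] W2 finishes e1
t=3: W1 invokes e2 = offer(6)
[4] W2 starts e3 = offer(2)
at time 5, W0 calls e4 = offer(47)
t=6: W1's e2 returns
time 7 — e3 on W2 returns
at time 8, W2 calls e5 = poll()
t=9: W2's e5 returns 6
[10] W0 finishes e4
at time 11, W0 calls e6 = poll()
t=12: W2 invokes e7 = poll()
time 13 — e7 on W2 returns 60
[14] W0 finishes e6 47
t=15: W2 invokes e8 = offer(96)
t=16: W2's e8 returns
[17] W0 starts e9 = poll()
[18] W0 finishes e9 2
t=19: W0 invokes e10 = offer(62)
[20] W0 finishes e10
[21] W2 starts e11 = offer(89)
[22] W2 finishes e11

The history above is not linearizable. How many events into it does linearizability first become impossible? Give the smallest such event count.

9

a valid linearization of events 1..8 exists, for instance e1, e2, e3:
1. e1 offer(60), leaving queue <60>
2. e2 offer(6), leaving queue <60,6>
3. e3 offer(2), leaving queue <60,6,2>
include event 9 — e5 responding at 9 — and every candidate order breaks
every completion of the 1 pending operation (e4) was checked; none linearizes
sample order e1, e2, e3, e5 (pending dropped) stalls at step 4 — e5 poll() → 6 has no legal effect
sample order e1, e3, e2, e5 (pending dropped) stalls at step 4 — e5 poll() → 6 has no legal effect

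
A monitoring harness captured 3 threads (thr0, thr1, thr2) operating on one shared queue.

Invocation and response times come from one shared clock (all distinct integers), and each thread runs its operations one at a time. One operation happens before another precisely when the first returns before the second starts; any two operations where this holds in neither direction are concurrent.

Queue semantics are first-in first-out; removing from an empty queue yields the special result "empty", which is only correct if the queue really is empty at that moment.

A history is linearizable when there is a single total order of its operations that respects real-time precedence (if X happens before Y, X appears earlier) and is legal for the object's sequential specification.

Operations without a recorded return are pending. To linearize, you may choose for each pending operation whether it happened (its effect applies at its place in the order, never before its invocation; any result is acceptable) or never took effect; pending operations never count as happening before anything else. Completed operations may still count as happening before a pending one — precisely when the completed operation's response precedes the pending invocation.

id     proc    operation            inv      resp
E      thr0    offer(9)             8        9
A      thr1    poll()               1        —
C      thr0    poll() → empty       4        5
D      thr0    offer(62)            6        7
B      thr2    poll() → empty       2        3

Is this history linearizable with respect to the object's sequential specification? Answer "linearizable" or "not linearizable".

linearizable

one valid linearization: A, B, C, D, E
step 1: A poll() (pending, included) — queue <>
step 2: B poll() → empty — queue <>
step 3: C poll() → empty — queue <>
step 4: D offer(62) — queue <62>
step 5: E offer(9) — queue <62,9>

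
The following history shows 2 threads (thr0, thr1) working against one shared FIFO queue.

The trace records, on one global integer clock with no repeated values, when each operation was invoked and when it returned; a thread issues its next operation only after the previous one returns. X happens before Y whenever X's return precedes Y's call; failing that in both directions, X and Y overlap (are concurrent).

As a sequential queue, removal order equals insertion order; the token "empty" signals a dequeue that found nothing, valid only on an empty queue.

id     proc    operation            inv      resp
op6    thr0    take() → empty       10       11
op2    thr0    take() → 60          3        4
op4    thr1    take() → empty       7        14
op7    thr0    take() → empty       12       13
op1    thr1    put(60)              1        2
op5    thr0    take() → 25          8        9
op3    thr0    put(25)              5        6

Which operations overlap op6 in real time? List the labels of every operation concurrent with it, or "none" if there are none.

op4

overlap test against op6 [10,11]: concurrent iff the interval meets 10..11
op1 [1,2]: before
op2 [3,4]: before
op3 [5,6]: before
op4 [7,14]: concurrent
op5 [8,9]: before
op7 [12,13]: after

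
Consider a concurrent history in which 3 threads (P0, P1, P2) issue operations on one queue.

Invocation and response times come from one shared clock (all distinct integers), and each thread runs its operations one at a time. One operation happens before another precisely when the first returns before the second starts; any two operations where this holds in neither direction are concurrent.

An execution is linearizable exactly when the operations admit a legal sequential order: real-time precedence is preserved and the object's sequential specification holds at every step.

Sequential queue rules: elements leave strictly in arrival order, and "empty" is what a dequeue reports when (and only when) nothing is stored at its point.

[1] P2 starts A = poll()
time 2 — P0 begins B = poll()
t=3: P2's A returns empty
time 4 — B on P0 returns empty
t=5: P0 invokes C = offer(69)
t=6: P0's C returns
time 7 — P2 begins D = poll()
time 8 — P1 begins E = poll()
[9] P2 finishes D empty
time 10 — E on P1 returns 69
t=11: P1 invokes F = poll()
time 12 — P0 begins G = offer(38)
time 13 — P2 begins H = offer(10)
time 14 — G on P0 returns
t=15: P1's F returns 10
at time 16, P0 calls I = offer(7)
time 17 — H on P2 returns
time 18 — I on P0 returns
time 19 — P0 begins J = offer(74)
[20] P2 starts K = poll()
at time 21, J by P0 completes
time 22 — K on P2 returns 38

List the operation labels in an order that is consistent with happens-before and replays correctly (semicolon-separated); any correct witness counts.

step 1: A poll() → empty — queue <>
step 2: B poll() → empty — queue <>
step 3: C offer(69) — queue <69>
step 4: E poll() → 69 — queue <>
step 5: D poll() → empty — queue <>
step 6: H offer(10) — queue <10>
step 7: F poll() → 10 — queue <>
step 8: G offer(38) — queue <38>
step 9: I offer(7) — queue <38,7>
step 10: J offer(74) — queue <38,7,74>
step 11: K poll() → 38 — queue <7,74>

A; B; C; E; D; H; F; G; I; J; K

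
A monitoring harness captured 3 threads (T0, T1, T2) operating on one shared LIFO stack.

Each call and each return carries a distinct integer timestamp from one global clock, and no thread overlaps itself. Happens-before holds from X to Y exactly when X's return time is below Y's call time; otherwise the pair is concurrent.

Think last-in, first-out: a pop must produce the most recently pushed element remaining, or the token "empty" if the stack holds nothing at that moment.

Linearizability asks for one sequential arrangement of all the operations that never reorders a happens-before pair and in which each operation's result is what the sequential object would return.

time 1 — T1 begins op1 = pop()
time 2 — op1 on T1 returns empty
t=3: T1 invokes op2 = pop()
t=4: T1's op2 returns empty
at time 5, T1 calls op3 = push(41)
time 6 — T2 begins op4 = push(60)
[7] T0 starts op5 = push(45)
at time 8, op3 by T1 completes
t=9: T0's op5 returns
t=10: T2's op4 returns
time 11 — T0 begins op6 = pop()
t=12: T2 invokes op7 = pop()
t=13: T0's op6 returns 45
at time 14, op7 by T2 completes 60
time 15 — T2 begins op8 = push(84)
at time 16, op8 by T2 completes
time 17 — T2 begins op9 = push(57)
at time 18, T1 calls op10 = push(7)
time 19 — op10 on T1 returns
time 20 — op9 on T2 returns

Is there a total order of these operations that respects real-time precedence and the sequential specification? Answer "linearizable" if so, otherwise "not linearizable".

linearizable

one valid linearization: op1, op2, op3, op4, op5, op6, op7, op8, op9, op10
1. op1 pop() → empty, leaving stack <>
2. op2 pop() → empty, leaving stack <>
3. op3 push(41), leaving stack <41>
4. op4 push(60), leaving stack <41,60>
5. op5 push(45), leaving stack <41,60,45>
6. op6 pop() → 45, leaving stack <41,60>
7. op7 pop() → 60, leaving stack <41>
8. op8 push(84), leaving stack <41,84>
9. op9 push(57), leaving stack <41,84,57>
10. op10 push(7), leaving stack <41,84,57,7>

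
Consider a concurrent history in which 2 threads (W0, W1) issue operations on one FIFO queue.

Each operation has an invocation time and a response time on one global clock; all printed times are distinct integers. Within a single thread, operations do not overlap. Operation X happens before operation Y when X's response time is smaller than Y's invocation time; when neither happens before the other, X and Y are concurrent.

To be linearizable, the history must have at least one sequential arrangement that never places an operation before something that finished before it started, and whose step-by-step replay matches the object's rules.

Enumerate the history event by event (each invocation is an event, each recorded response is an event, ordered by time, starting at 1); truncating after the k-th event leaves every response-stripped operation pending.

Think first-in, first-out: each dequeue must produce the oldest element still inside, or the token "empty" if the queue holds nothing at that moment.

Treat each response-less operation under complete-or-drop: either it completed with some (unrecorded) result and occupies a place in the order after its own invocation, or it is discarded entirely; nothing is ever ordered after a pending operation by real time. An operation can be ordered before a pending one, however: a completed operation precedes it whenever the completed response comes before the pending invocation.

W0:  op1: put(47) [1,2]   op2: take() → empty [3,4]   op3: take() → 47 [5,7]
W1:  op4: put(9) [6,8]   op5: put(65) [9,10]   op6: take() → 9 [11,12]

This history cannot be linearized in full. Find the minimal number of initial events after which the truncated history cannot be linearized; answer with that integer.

events 1..3 are linearizable; a witness order is op1:
step 1: op1 put(47) — queue <47>
at event 4 (op2's time-4 response) nothing linearizes any more
one such order, op1, op2, breaks at step 2 where op2 take() → empty is illegal

4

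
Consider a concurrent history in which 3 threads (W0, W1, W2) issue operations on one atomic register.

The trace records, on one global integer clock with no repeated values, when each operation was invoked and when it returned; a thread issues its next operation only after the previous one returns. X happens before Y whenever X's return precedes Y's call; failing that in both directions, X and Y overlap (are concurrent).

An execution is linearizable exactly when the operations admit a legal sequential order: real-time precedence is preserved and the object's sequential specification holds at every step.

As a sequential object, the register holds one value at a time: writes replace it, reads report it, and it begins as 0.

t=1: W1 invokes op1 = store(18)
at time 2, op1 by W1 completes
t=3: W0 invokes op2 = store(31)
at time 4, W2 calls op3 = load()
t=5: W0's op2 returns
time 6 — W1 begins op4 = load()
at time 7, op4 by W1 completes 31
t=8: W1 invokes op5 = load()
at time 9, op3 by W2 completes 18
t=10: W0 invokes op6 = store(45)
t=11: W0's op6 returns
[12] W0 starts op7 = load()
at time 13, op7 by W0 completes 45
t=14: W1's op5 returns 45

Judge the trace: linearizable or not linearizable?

linearizable

a witness: op1, op3, op2, op4, op6, op5, op7
after step 1 (op1 store(18)): value 18
after step 2 (op3 load() → 18): value 18
after step 3 (op2 store(31)): value 31
after step 4 (op4 load() → 31): value 31
after step 5 (op6 store(45)): value 45
after step 6 (op5 load() → 45): value 45
after step 7 (op7 load() → 45): value 45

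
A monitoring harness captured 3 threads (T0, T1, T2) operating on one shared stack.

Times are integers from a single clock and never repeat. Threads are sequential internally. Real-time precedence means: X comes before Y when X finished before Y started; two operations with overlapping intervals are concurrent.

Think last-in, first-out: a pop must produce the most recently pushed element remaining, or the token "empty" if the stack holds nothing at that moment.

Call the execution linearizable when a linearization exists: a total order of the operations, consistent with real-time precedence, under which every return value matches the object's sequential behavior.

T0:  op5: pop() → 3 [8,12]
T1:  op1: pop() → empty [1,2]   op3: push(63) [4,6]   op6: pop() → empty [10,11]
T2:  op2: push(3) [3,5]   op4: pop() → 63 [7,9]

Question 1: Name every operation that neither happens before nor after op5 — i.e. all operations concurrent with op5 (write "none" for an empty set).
op4, op6

overlap test against op5 [8,12]: concurrent iff the interval meets 8..12
op1 [1,2]: before
op2 [3,5]: before
op3 [4,6]: before
op4 [7,9]: concurrent
op6 [10,11]: concurrent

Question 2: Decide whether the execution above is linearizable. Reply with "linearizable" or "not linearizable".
linearizable

witness order: op1, op2, op3, op4, op5, op6
after step 1 (op1 pop() → empty): stack <>
after step 2 (op2 push(3)): stack <3>
after step 3 (op3 push(63)): stack <3,63>
after step 4 (op4 pop() → 63): stack <3>
after step 5 (op5 pop() → 3): stack <>
after step 6 (op6 pop() → empty): stack <>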